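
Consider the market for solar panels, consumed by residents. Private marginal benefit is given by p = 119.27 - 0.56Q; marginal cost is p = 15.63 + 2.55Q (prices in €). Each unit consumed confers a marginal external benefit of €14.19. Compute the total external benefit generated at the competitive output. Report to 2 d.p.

Market equilibrium (private): 15.63 + 2.55Q = 119.27 - 0.56Q → Q_m = 33.3248.
Total external benefit = MEB × Q_m = 14.19 × 33.3248 = 472.8789.

€472.88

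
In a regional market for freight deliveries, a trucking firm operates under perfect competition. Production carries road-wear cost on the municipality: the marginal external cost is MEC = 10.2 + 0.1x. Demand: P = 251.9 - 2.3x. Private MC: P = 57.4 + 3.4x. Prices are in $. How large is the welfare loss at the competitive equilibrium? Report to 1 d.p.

Market equilibrium (private): 57.4 + 3.4x = 251.9 - 2.3x → x_m = 34.1228.
Social marginal cost = private MC + MEC = 67.6 + 3.5x.
Set SMC = demand: 67.6 + 3.5x = 251.9 - 2.3x → x* = 31.7759.
Height of the DWL triangle at x_m is SMC(x_m) − demand(x_m) = MEC(x_m) = 13.6123.
DWL = ½ × 2.3469 × 13.6123 = 15.9734.

DWL = $16.0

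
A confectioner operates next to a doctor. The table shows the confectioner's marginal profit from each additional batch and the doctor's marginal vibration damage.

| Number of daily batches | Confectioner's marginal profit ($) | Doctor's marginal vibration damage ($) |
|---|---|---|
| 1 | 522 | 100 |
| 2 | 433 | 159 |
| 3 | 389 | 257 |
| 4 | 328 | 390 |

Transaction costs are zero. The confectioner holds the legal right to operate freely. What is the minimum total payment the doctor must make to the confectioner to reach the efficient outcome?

Left alone the confectioner would choose level 4 (marginal profit stays positive).
Efficient level: k* = 3 (marginal profit ≥ marginal vibration damage through 3).
The doctor must at least cover the confectioner's forgone profit from cutting 4→3: 328 = 328.

$328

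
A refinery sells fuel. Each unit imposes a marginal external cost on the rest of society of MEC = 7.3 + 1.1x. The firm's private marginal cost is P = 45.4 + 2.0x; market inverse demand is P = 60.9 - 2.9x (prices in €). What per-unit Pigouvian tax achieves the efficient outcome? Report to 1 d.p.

Social marginal cost = private MC + MEC = 52.7 + 3.1x.
Set SMC = demand: 52.7 + 3.1x = 60.9 - 2.9x → x* = 1.3667.
The Pigouvian tax equals MEC at x*: 7.3 + 1.1×1.3667 = 8.8034.

tax = €8.8 per unit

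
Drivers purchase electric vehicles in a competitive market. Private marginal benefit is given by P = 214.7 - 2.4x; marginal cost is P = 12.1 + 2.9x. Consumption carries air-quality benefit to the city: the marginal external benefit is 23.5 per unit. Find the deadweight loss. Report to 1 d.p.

DWL = 52.1

Market equilibrium (private): 12.1 + 2.9x = 214.7 - 2.4x → x_m = 38.2264.
Social marginal benefit = demand + MEB = 238.2 - 2.4x.
Set SMB = MC: 238.2 - 2.4x = 12.1 + 2.9x → x* = 42.6604.
The welfare-loss triangle has base |x_m − x*| and height MEB(x_m) (the vertical gap between SMB and MC is zero at x* and MEB at x_m).
DWL = ½ × 4.4340 × 23.5000 = 52.0995.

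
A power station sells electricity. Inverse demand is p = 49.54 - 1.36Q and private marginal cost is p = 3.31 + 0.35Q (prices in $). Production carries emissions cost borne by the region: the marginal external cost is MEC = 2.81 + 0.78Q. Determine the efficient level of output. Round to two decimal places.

Social marginal cost = private MC + MEC = 6.12 + 1.13Q.
Set SMC = demand: 6.12 + 1.13Q = 49.54 - 1.36Q → Q* = 17.4378.

Q* = 17.44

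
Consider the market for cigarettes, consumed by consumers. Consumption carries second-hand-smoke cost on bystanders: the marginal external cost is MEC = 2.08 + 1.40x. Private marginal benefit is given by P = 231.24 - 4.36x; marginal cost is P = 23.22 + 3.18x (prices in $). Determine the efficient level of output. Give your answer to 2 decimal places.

Social marginal benefit = demand − MEC = 229.16 - 5.76x.
Set SMB = MC: 229.16 - 5.76x = 23.22 + 3.18x → x* = 23.0358.

x* = 23.04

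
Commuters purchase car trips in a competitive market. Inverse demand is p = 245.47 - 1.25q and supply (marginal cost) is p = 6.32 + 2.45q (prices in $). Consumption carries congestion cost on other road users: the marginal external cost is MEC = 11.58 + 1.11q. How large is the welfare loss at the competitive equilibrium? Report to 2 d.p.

DWL = $721.73

Market equilibrium (private): 6.32 + 2.45q = 245.47 - 1.25q → q_m = 64.6351.
Social marginal benefit = demand − MEC = 233.89 - 2.36q.
Set SMB = MC: 233.89 - 2.36q = 6.32 + 2.45q → q* = 47.3119.
The welfare-loss triangle has base |q_m − q*| and height MEC(q_m) (the vertical gap between SMB and MC is zero at q* and MEC at q_m).
DWL = ½ × 17.3232 × 83.3250 = 721.7278.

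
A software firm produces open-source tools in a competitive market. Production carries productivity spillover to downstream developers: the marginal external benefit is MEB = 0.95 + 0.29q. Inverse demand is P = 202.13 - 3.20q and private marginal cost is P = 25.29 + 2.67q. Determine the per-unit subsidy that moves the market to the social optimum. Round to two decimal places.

Social marginal cost = private MC − MEB = 24.34 + 2.38q.
Set SMC = demand: 24.34 + 2.38q = 202.13 - 3.20q → q* = 31.8620.
The Pigouvian subsidy equals MEB at q*: 0.95 + 0.29×31.8620 = 10.1900.

subsidy = 10.19 per unit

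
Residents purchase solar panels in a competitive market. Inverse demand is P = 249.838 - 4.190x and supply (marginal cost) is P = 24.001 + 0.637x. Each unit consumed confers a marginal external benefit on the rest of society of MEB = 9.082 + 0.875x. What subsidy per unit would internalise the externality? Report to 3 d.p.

Social marginal benefit = demand + MEB = 258.920 - 3.315x.
Set SMB = MC: 258.920 - 3.315x = 24.001 + 0.637x → x* = 59.4431.
The Pigouvian subsidy equals MEB at x*: 9.082 + 0.875×59.4431 = 61.0947.

subsidy = 61.095 per unit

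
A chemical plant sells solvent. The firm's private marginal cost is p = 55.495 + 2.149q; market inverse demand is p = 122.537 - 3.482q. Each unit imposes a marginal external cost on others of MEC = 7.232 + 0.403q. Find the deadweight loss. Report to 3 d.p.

Market equilibrium (private): 55.495 + 2.149q = 122.537 - 3.482q → q_m = 11.9059.
Social marginal cost = private MC + MEC = 62.727 + 2.552q.
Set SMC = demand: 62.727 + 2.552q = 122.537 - 3.482q → q* = 9.9122.
The welfare-loss triangle has base |q_m − q*| and height MEC(q_m) (the vertical gap between SMC and demand is zero at q* and MEC at q_m).
DWL = ½ × 1.9937 × 12.0301 = 11.9922.

DWL = 11.992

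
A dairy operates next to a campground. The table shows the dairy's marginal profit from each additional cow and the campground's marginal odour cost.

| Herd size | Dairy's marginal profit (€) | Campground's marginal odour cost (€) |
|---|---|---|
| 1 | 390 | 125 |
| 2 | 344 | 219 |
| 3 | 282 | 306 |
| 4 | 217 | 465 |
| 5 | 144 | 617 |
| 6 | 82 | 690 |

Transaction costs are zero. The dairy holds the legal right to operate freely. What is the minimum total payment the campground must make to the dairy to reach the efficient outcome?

Left alone the dairy would choose level 6 (marginal profit stays positive).
Efficient level: k* = 2 (marginal profit ≥ marginal odour cost through 2).
The campground must at least cover the dairy's forgone profit from cutting 6→2: 282 + 217 + 144 + 82 = 725.

€725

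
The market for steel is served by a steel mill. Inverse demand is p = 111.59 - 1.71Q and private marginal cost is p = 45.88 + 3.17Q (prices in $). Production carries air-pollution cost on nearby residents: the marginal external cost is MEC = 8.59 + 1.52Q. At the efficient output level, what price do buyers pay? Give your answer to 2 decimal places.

Social marginal cost = private MC + MEC = 54.47 + 4.69Q.
Set SMC = demand: 54.47 + 4.69Q = 111.59 - 1.71Q → Q* = 8.9250.
Consumer price on the demand curve at Q*: 111.59 − 1.71×8.9250 = 96.3283.

P = $96.33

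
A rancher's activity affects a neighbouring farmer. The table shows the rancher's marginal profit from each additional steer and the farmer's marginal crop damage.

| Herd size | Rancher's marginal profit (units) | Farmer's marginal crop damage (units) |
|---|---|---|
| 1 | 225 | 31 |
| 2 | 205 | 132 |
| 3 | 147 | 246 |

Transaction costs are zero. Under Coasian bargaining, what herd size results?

Bargaining reaches the level where marginal profit last exceeds marginal crop damage.
That holds through level 2 (205 ≥ 132) but not at 3 (147 < 246).

2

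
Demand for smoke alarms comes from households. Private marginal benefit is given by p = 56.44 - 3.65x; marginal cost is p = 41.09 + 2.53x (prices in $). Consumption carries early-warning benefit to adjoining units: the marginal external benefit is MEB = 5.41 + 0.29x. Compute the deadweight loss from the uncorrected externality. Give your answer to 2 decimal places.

Market equilibrium (private): 41.09 + 2.53x = 56.44 - 3.65x → x_m = 2.4838.
Social marginal benefit = demand + MEB = 61.85 - 3.36x.
Set SMB = MC: 61.85 - 3.36x = 41.09 + 2.53x → x* = 3.5246.
The loss is the area between SMB and MC from x* to x_m; with linear curves that's a triangle of height MEB(x_m).
DWL = ½ × 1.0408 × 6.1303 = 3.1902.

DWL = $3.19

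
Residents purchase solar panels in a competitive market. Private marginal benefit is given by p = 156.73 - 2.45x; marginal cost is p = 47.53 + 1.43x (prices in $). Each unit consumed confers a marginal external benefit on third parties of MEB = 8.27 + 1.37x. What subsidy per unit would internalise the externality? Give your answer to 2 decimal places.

Social marginal benefit = demand + MEB = 165.00 - 1.08x.
Set SMB = MC: 165.00 - 1.08x = 47.53 + 1.43x → x* = 46.8008.
The Pigouvian subsidy equals MEB at x*: 8.27 + 1.37×46.8008 = 72.3871.

subsidy = $72.39 per unit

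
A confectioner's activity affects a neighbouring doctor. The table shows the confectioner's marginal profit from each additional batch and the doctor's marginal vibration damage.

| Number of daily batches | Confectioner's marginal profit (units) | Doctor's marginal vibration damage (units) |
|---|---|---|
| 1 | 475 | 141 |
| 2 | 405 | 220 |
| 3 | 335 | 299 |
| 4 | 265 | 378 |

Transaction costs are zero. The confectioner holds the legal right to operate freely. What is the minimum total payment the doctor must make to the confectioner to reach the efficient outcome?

Left alone the confectioner would choose level 4 (marginal profit stays positive).
Efficient level: k* = 3 (marginal profit ≥ marginal vibration damage through 3).
The doctor must at least cover the confectioner's forgone profit from cutting 4→3: 265 = 265.

265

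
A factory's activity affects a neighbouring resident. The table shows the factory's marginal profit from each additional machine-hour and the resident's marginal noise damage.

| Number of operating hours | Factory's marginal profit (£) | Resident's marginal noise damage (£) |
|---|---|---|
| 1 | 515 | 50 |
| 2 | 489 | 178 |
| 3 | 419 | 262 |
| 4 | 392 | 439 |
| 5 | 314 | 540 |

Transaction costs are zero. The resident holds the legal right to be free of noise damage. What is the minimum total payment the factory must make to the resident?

Efficient level: marginal profit ≥ marginal noise damage through level 3, so k* = 3.
With the resident holding the right, the factory must at least compensate total damage at k*: 50 + 178 + 262 = 490.

£490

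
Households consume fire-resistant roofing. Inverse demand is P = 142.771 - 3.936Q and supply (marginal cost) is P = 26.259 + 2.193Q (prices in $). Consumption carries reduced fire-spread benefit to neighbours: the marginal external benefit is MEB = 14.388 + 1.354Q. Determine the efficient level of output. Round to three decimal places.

Q* = 27.414

Social marginal benefit = demand + MEB = 157.159 - 2.582Q.
Set SMB = MC: 157.159 - 2.582Q = 26.259 + 2.193Q → Q* = 27.4136.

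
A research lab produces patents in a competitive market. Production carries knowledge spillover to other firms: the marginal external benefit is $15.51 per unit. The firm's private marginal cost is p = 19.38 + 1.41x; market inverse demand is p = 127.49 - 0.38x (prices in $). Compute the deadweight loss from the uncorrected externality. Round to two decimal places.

DWL = $67.20

Market equilibrium (private): 19.38 + 1.41x = 127.49 - 0.38x → x_m = 60.3966.
Social marginal cost = private MC − MEB = 3.87 + 1.41x.
Set SMC = demand: 3.87 + 1.41x = 127.49 - 0.38x → x* = 69.0615.
Between x* and x_m the wedge demand − SMC runs linearly from 0 to MEB(x_m), so the loss is a triangle.
DWL = ½ × 8.6649 × 15.5100 = 67.1963.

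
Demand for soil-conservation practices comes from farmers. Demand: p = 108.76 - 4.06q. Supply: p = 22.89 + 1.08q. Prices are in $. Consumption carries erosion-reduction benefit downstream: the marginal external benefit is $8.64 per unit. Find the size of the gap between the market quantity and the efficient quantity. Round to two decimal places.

Market equilibrium (private): 22.89 + 1.08q = 108.76 - 4.06q → q_m = 16.7062.
Social marginal benefit = demand + MEB = 117.40 - 4.06q.
Set SMB = MC: 117.40 - 4.06q = 22.89 + 1.08q → q* = 18.3872.
Gap = |16.7062 − 18.3872| = 1.6810.

1.68 units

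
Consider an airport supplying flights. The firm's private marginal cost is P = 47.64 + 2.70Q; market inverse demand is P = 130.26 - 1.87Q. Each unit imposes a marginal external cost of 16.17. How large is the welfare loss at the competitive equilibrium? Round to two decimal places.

DWL = 28.61

Market equilibrium (private): 47.64 + 2.70Q = 130.26 - 1.87Q → Q_m = 18.0788.
Social marginal cost = private MC + MEC = 63.81 + 2.70Q.
Set SMC = demand: 63.81 + 2.70Q = 130.26 - 1.87Q → Q* = 14.5405.
The loss is the area between SMC and demand from Q* to Q_m; with linear curves that's a triangle of height MEC(Q_m).
DWL = ½ × 3.5383 × 16.1700 = 28.6072.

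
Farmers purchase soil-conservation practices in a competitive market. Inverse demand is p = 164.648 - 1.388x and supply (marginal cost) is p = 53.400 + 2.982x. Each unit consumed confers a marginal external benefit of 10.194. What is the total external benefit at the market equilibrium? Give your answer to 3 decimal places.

259.511

Market equilibrium (private): 53.400 + 2.982x = 164.648 - 1.388x → x_m = 25.4572.
Total external benefit = MEB × x_m = 10.194 × 25.4572 = 259.5107.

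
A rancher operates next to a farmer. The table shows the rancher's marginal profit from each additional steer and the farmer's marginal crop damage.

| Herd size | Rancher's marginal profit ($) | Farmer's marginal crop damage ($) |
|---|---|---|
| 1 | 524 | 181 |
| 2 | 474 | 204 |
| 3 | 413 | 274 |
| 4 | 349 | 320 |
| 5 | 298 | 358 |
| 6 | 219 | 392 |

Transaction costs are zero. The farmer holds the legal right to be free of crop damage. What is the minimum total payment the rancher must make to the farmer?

Efficient level: marginal profit ≥ marginal crop damage through level 4, so k* = 4.
With the farmer holding the right, the rancher must at least compensate total damage at k*: 181 + 204 + 274 + 320 = 979.

$979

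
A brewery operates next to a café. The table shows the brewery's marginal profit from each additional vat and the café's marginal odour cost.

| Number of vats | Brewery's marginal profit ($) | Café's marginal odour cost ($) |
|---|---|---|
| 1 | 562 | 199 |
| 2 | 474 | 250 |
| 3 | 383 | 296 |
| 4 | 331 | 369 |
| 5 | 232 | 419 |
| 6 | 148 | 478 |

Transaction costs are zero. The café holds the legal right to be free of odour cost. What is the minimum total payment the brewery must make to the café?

$745

Efficient level: marginal profit ≥ marginal odour cost through level 3, so k* = 3.
With the café holding the right, the brewery must at least compensate total damage at k*: 199 + 250 + 296 = 745.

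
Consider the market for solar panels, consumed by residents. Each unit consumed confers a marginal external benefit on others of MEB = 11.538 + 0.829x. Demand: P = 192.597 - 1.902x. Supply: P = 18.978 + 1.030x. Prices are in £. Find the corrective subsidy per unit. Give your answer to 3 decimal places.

subsidy = £84.527 per unit

Social marginal benefit = demand + MEB = 204.135 - 1.073x.
Set SMB = MC: 204.135 - 1.073x = 18.978 + 1.030x → x* = 88.0442.
The Pigouvian subsidy equals MEB at x*: 11.538 + 0.829×88.0442 = 84.5266.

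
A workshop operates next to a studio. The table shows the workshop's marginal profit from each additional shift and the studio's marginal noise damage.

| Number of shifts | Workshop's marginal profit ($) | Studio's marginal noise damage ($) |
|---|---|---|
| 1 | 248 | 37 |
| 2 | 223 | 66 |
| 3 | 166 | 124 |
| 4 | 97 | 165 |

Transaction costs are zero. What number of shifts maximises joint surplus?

Bargaining reaches the level where marginal profit last exceeds marginal noise damage.
That holds through level 3 (166 ≥ 124) but not at 4 (97 < 165).

3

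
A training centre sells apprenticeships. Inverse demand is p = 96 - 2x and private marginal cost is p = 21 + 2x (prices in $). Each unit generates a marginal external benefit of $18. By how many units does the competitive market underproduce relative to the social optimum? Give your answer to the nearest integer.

Market equilibrium (private): 21 + 2x = 96 - 2x → x_m = 18.7500.
Social marginal cost = private MC − MEB = 3 + 2x.
Set SMC = demand: 3 + 2x = 96 - 2x → x* = 23.2500.
Gap = |18.7500 − 23.2500| = 4.5000.

5 units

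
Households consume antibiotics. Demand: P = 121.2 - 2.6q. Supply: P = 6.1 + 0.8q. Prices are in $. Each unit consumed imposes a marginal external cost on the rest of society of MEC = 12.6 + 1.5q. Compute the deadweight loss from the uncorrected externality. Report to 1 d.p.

Market equilibrium (private): 6.1 + 0.8q = 121.2 - 2.6q → q_m = 33.8529.
Social marginal benefit = demand − MEC = 108.6 - 4.1q.
Set SMB = MC: 108.6 - 4.1q = 6.1 + 0.8q → q* = 20.9184.
The welfare-loss triangle has base |q_m − q*| and height MEC(q_m) (the vertical gap between SMB and MC is zero at q* and MEC at q_m).
DWL = ½ × 12.9345 × 63.3794 = 409.8904.

DWL = $409.9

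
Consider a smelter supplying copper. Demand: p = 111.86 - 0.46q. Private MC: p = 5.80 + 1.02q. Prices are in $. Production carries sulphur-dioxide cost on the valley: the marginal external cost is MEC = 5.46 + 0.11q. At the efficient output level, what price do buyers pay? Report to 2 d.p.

Social marginal cost = private MC + MEC = 11.26 + 1.13q.
Set SMC = demand: 11.26 + 1.13q = 111.86 - 0.46q → q* = 63.2704.
Consumer price on the demand curve at q*: 111.86 − 0.46×63.2704 = 82.7556.

P = $82.76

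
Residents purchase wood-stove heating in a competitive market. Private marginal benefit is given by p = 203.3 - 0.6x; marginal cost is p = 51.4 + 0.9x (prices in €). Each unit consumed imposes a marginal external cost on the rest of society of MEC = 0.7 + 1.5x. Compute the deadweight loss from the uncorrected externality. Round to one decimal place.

Market equilibrium (private): 51.4 + 0.9x = 203.3 - 0.6x → x_m = 101.2667.
Social marginal benefit = demand − MEC = 202.6 - 2.1x.
Set SMB = MC: 202.6 - 2.1x = 51.4 + 0.9x → x* = 50.4000.
Between x* and x_m the wedge MC − SMB runs linearly from 0 to MEC(x_m), so the loss is a triangle.
DWL = ½ × 50.8667 × 152.6000 = 3881.1292.

DWL = €3881.1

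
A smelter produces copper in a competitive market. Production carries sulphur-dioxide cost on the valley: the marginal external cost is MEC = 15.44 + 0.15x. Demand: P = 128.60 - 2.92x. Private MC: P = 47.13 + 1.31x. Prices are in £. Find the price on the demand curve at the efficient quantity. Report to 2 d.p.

Social marginal cost = private MC + MEC = 62.57 + 1.46x.
Set SMC = demand: 62.57 + 1.46x = 128.60 - 2.92x → x* = 15.0753.
Consumer price on the demand curve at x*: 128.60 − 2.92×15.0753 = 84.5801.

P = £84.58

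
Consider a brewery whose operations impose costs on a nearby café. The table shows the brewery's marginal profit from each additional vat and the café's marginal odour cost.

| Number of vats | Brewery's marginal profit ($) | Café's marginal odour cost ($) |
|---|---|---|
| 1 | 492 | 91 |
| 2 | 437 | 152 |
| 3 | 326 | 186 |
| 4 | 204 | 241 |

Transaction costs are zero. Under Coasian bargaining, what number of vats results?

Bargaining reaches the level where marginal profit last exceeds marginal odour cost.
That holds through level 3 (326 ≥ 186) but not at 4 (204 < 241).

3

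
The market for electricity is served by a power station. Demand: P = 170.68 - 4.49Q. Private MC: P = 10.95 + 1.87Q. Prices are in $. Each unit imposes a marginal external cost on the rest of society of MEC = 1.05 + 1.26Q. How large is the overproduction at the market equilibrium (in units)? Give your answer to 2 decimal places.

Market equilibrium (private): 10.95 + 1.87Q = 170.68 - 4.49Q → Q_m = 25.1148.
Social marginal cost = private MC + MEC = 12.00 + 3.13Q.
Set SMC = demand: 12.00 + 3.13Q = 170.68 - 4.49Q → Q* = 20.8241.
Gap = |25.1148 − 20.8241| = 4.2907.

4.29 units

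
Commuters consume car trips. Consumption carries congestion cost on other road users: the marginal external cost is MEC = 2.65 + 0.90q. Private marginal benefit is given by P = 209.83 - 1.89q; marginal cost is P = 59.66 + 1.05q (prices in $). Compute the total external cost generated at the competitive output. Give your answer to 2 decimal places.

Market equilibrium (private): 59.66 + 1.05q = 209.83 - 1.89q → q_m = 51.0782.
Total external cost = ∫₀^{q_m} (2.65 + 0.90q) dq = 2.65×51.0782 + ½×0.90×51.0782² = 1309.3994.

$1309.40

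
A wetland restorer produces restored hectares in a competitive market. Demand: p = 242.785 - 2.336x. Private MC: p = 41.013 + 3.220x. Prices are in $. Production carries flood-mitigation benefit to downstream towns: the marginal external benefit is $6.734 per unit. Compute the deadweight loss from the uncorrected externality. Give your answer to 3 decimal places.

DWL = $4.081

Market equilibrium (private): 41.013 + 3.220x = 242.785 - 2.336x → x_m = 36.3161.
Social marginal cost = private MC − MEB = 34.279 + 3.220x.
Set SMC = demand: 34.279 + 3.220x = 242.785 - 2.336x → x* = 37.5281.
Between x* and x_m the wedge demand − SMC runs linearly from 0 to MEB(x_m), so the loss is a triangle.
DWL = ½ × 1.2120 × 6.7340 = 4.0808.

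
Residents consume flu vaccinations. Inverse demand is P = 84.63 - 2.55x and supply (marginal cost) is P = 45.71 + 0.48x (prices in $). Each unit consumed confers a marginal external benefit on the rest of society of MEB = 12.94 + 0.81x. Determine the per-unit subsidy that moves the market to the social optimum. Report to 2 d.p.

Social marginal benefit = demand + MEB = 97.57 - 1.74x.
Set SMB = MC: 97.57 - 1.74x = 45.71 + 0.48x → x* = 23.3604.
The Pigouvian subsidy equals MEB at x*: 12.94 + 0.81×23.3604 = 31.8619.

subsidy = $31.86 per unit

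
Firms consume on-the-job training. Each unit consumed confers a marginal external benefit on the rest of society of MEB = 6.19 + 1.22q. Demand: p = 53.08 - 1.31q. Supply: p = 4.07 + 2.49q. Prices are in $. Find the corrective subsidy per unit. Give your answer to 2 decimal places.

Social marginal benefit = demand + MEB = 59.27 - 0.09q.
Set SMB = MC: 59.27 - 0.09q = 4.07 + 2.49q → q* = 21.3953.
The Pigouvian subsidy equals MEB at q*: 6.19 + 1.22×21.3953 = 32.2923.

subsidy = $32.29 per unit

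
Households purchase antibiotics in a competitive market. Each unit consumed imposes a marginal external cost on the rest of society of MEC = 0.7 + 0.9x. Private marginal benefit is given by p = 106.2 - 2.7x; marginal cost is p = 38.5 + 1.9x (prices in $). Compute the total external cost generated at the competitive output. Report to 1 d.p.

Market equilibrium (private): 38.5 + 1.9x = 106.2 - 2.7x → x_m = 14.7174.
Total external cost = ∫₀^{x_m} (0.7 + 0.9x) dx = 0.7×14.7174 + ½×0.9×14.7174² = 107.7730.

$107.8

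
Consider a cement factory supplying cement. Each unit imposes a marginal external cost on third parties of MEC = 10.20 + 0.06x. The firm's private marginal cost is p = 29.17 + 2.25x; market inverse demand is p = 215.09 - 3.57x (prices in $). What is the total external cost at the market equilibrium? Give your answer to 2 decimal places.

$356.45

Market equilibrium (private): 29.17 + 2.25x = 215.09 - 3.57x → x_m = 31.9450.
Total external cost = ∫₀^{x_m} (10.20 + 0.06x) dx = 10.20×31.9450 + ½×0.06×31.9450² = 356.4535.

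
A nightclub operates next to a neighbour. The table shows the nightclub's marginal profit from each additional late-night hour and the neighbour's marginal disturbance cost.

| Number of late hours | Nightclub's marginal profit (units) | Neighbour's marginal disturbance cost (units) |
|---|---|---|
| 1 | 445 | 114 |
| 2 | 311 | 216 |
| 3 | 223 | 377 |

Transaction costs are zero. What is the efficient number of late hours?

Bargaining reaches the level where marginal profit last exceeds marginal disturbance cost.
That holds through level 2 (311 ≥ 216) but not at 3 (223 < 377).

2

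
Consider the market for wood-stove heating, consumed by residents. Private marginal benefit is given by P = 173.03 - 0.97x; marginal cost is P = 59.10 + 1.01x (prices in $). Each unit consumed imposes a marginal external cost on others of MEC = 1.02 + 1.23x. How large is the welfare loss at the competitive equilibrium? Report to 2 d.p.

DWL = $802.88

Market equilibrium (private): 59.10 + 1.01x = 173.03 - 0.97x → x_m = 57.5404.
Social marginal benefit = demand − MEC = 172.01 - 2.20x.
Set SMB = MC: 172.01 - 2.20x = 59.10 + 1.01x → x* = 35.1745.
The loss is the area between SMB and MC from x* to x_m; with linear curves that's a triangle of height MEC(x_m).
DWL = ½ × 22.3659 × 71.7947 = 802.8765.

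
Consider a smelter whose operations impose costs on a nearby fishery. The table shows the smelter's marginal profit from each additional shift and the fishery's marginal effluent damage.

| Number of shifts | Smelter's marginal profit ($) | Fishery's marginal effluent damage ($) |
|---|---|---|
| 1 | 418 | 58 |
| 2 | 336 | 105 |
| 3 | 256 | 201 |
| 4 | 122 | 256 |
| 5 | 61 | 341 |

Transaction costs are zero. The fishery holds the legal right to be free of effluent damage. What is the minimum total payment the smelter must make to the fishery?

$364

Efficient level: marginal profit ≥ marginal effluent damage through level 3, so k* = 3.
With the fishery holding the right, the smelter must at least compensate total damage at k*: 58 + 105 + 201 = 364.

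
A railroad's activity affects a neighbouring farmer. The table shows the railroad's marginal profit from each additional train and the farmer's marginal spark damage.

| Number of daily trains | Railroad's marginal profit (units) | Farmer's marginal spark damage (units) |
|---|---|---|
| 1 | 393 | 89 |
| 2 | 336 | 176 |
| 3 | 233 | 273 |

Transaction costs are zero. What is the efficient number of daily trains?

2

Bargaining reaches the level where marginal profit last exceeds marginal spark damage.
That holds through level 2 (336 ≥ 176) but not at 3 (233 < 273).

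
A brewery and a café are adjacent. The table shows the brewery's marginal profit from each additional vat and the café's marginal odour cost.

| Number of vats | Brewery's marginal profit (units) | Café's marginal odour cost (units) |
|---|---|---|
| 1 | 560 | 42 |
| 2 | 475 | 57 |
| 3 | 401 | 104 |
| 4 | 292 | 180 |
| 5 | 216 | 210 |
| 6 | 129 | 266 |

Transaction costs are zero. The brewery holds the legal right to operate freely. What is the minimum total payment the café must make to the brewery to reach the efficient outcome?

129

Left alone the brewery would choose level 6 (marginal profit stays positive).
Efficient level: k* = 5 (marginal profit ≥ marginal odour cost through 5).
The café must at least cover the brewery's forgone profit from cutting 6→5: 129 = 129.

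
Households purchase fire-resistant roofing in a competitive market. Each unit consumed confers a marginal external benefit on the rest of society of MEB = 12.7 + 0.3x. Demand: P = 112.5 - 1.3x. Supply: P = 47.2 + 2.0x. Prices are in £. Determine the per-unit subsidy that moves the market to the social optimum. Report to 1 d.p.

subsidy = £20.5 per unit

Social marginal benefit = demand + MEB = 125.2 - x.
Set SMB = MC: 125.2 - x = 47.2 + 2.0x → x* = 26.0000.
The Pigouvian subsidy equals MEB at x*: 12.7 + 0.3×26.0000 = 20.5000.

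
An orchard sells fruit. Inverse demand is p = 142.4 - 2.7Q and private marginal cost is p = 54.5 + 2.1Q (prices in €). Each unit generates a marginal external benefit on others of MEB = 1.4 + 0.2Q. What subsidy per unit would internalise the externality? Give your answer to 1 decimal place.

subsidy = €5.3 per unit

Social marginal cost = private MC − MEB = 53.1 + 1.9Q.
Set SMC = demand: 53.1 + 1.9Q = 142.4 - 2.7Q → Q* = 19.4130.
The Pigouvian subsidy equals MEB at Q*: 1.4 + 0.2×19.4130 = 5.2826.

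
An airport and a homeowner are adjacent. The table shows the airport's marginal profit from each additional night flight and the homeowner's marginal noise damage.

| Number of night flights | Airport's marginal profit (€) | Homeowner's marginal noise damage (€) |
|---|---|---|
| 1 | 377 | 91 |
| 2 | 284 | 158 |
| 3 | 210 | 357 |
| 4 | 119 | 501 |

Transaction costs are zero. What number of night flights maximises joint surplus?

2

Bargaining reaches the level where marginal profit last exceeds marginal noise damage.
That holds through level 2 (284 ≥ 158) but not at 3 (210 < 357).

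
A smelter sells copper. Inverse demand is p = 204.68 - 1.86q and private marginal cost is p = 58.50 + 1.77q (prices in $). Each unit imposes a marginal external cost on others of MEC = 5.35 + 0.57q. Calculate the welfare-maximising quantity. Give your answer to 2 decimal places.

q* = 33.53

Social marginal cost = private MC + MEC = 63.85 + 2.34q.
Set SMC = demand: 63.85 + 2.34q = 204.68 - 1.86q → q* = 33.5310.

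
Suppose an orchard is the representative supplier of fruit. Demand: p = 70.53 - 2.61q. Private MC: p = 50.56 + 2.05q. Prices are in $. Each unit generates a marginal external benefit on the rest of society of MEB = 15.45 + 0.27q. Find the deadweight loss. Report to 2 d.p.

Market equilibrium (private): 50.56 + 2.05q = 70.53 - 2.61q → q_m = 4.2854.
Social marginal cost = private MC − MEB = 35.11 + 1.78q.
Set SMC = demand: 35.11 + 1.78q = 70.53 - 2.61q → q* = 8.0683.
The loss is the area between SMC and demand from q* to q_m; with linear curves that's a triangle of height MEB(q_m).
DWL = ½ × 3.7829 × 16.6071 = 31.4115.

DWL = $31.41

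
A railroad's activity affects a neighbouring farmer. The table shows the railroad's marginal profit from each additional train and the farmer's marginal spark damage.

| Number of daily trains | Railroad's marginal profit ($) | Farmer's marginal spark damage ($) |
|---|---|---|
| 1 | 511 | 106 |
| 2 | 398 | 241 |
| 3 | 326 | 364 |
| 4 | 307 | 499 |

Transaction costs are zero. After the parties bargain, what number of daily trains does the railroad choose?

Bargaining reaches the level where marginal profit last exceeds marginal spark damage.
That holds through level 2 (398 ≥ 241) but not at 3 (326 < 364).

2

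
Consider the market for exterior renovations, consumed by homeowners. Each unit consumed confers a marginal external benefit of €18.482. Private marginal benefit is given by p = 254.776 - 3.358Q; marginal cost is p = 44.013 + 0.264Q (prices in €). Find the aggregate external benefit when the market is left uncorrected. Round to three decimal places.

€1075.462

Market equilibrium (private): 44.013 + 0.264Q = 254.776 - 3.358Q → Q_m = 58.1897.
Total external benefit = MEB × Q_m = 18.482 × 58.1897 = 1075.4620.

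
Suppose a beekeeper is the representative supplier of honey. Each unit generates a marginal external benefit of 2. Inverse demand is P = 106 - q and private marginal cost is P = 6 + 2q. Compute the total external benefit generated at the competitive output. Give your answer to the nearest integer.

Market equilibrium (private): 6 + 2q = 106 - q → q_m = 33.3333.
Total external benefit = MEB × q_m = 2 × 33.3333 = 66.6666.

67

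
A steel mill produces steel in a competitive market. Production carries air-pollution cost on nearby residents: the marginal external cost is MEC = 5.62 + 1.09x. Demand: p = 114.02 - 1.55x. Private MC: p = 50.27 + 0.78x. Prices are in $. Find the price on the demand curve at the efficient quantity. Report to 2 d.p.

P = $87.67

Social marginal cost = private MC + MEC = 55.89 + 1.87x.
Set SMC = demand: 55.89 + 1.87x = 114.02 - 1.55x → x* = 16.9971.
Consumer price on the demand curve at x*: 114.02 − 1.55×16.9971 = 87.6745.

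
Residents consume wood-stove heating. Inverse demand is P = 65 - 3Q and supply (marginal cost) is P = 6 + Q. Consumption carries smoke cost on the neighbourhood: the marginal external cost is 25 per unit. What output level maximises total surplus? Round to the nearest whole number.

Social marginal benefit = demand − MEC = 40 - 3Q.
Set SMB = MC: 40 - 3Q = 6 + Q → Q* = 8.5000.

Q* = 9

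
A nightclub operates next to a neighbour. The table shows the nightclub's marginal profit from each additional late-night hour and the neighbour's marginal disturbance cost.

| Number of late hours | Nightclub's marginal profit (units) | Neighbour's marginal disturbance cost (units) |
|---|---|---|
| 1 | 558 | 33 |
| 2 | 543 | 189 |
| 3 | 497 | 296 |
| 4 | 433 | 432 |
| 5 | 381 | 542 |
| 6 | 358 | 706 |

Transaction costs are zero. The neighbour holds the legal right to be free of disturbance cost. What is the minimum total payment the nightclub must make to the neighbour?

950

Efficient level: marginal profit ≥ marginal disturbance cost through level 4, so k* = 4.
With the neighbour holding the right, the nightclub must at least compensate total damage at k*: 33 + 189 + 296 + 432 = 950.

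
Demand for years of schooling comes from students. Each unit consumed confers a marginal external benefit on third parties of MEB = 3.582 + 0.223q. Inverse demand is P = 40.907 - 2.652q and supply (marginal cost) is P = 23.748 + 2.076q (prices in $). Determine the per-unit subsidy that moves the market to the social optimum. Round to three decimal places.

subsidy = $4.609 per unit

Social marginal benefit = demand + MEB = 44.489 - 2.429q.
Set SMB = MC: 44.489 - 2.429q = 23.748 + 2.076q → q* = 4.6040.
The Pigouvian subsidy equals MEB at q*: 3.582 + 0.223×4.6040 = 4.6087.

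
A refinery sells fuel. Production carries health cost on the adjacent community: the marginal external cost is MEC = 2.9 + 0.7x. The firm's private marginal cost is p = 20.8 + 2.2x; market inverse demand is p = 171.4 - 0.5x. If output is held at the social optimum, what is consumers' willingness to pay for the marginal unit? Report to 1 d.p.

Social marginal cost = private MC + MEC = 23.7 + 2.9x.
Set SMC = demand: 23.7 + 2.9x = 171.4 - 0.5x → x* = 43.4412.
Consumer price on the demand curve at x*: 171.4 − 0.5×43.4412 = 149.6794.

P = 149.7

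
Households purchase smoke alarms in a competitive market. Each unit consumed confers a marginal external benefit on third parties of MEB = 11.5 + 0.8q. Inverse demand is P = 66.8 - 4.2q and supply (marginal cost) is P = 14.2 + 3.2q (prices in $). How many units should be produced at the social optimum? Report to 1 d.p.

q* = 9.7

Social marginal benefit = demand + MEB = 78.3 - 3.4q.
Set SMB = MC: 78.3 - 3.4q = 14.2 + 3.2q → q* = 9.7121.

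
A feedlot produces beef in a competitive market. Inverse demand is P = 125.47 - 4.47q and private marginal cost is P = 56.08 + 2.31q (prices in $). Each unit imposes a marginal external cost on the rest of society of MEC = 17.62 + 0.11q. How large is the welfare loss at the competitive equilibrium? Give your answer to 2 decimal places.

Market equilibrium (private): 56.08 + 2.31q = 125.47 - 4.47q → q_m = 10.2345.
Social marginal cost = private MC + MEC = 73.70 + 2.42q.
Set SMC = demand: 73.70 + 2.42q = 125.47 - 4.47q → q* = 7.5138.
The welfare-loss triangle has base |q_m − q*| and height MEC(q_m) (the vertical gap between SMC and demand is zero at q* and MEC at q_m).
DWL = ½ × 2.7207 × 18.7458 = 25.5008.

DWL = $25.50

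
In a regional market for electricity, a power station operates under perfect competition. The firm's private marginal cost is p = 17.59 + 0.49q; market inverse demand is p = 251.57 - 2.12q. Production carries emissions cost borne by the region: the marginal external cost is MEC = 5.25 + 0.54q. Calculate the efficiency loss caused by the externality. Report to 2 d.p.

DWL = 457.04

Market equilibrium (private): 17.59 + 0.49q = 251.57 - 2.12q → q_m = 89.6475.
Social marginal cost = private MC + MEC = 22.84 + 1.03q.
Set SMC = demand: 22.84 + 1.03q = 251.57 - 2.12q → q* = 72.6127.
The loss is the area between SMC and demand from q* to q_m; with linear curves that's a triangle of height MEC(q_m).
DWL = ½ × 17.0348 × 53.6597 = 457.0411.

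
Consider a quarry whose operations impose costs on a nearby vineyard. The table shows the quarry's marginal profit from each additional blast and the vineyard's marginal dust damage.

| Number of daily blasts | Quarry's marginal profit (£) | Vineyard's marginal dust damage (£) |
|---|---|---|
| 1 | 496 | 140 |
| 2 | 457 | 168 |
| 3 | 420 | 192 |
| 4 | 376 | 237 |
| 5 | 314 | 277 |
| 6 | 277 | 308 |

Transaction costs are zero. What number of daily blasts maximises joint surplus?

Bargaining reaches the level where marginal profit last exceeds marginal dust damage.
That holds through level 5 (314 ≥ 277) but not at 6 (277 < 308).

5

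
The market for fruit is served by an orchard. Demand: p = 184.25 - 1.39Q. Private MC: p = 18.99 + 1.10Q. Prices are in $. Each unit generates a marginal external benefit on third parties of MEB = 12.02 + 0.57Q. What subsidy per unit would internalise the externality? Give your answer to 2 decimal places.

subsidy = $64.65 per unit

Social marginal cost = private MC − MEB = 6.97 + 0.53Q.
Set SMC = demand: 6.97 + 0.53Q = 184.25 - 1.39Q → Q* = 92.3333.
The Pigouvian subsidy equals MEB at Q*: 12.02 + 0.57×92.3333 = 64.6500.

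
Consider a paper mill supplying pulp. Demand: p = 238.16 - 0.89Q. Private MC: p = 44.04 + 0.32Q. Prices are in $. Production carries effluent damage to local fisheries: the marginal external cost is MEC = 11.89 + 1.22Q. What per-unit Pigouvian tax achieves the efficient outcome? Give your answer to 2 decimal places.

tax = $103.38 per unit

Social marginal cost = private MC + MEC = 55.93 + 1.54Q.
Set SMC = demand: 55.93 + 1.54Q = 238.16 - 0.89Q → Q* = 74.9918.
The Pigouvian tax equals MEC at Q*: 11.89 + 1.22×74.9918 = 103.3800.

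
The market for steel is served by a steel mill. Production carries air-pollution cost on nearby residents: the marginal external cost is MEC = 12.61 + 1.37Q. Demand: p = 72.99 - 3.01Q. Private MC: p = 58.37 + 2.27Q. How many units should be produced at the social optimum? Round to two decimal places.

Social marginal cost = private MC + MEC = 70.98 + 3.64Q.
Set SMC = demand: 70.98 + 3.64Q = 72.99 - 3.01Q → Q* = 0.3023.

Q* = 0.30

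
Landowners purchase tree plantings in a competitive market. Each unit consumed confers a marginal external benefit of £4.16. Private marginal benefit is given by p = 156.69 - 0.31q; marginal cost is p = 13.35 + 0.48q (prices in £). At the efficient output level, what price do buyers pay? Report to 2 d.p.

Social marginal benefit = demand + MEB = 160.85 - 0.31q.
Set SMB = MC: 160.85 - 0.31q = 13.35 + 0.48q → q* = 186.7089.
Consumer price on the demand curve at q*: 156.69 − 0.31×186.7089 = 98.8102.

P = £98.81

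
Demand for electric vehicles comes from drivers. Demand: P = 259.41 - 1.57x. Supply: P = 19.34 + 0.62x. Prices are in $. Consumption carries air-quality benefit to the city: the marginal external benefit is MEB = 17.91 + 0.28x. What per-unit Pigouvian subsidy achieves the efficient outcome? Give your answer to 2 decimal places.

Social marginal benefit = demand + MEB = 277.32 - 1.29x.
Set SMB = MC: 277.32 - 1.29x = 19.34 + 0.62x → x* = 135.0681.
The Pigouvian subsidy equals MEB at x*: 17.91 + 0.28×135.0681 = 55.7291.

subsidy = $55.73 per unit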